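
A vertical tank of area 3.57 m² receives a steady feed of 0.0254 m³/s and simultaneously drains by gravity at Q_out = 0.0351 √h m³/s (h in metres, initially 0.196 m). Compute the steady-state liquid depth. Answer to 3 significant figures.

Unsteady balance on liquid volume: A dh/dt = Q_in − 0.0351 √h. At steady state dh/dt = 0:
Q_in = 0.0351 √h_ss ⇒ √h_ss = 0.0254/0.0351 = 0.72365.
h_ss = 0.72365² = 0.52366 m. (Since h₀ = 0.196 m < h_ss, the level will rise toward this value.)

0.524 m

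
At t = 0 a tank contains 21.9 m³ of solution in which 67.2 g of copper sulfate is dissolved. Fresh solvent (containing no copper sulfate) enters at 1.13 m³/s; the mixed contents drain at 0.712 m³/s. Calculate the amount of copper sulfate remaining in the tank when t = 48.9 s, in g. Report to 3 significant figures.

Total volume: dV/dt = Q_in − Q_out = 0.41800 m³/s, so V(t) = 21.9 + 0.41800 t and V(48.9) = 42.340 m³.
Solute balance: dm/dt = 0 − Q_out C = −Q_out m/V(t).
Separate: dm/m = −Q_out dt/V(t) ⇒ ln(m/m₀) = −(Q_out/(Q_in−Q_out)) ln(V/V₀).
m = m₀ (V₀/V)^(Q_out/(Q_in−Q_out)) = 67.2 × (21.9/42.340)^(1.7033) = 21.862 g.

21.9 g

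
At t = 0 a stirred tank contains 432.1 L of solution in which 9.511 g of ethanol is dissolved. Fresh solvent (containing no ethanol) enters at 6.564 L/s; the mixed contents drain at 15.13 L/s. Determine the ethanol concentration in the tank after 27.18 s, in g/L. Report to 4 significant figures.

Total volume: dV/dt = Q_in − Q_out = -8.56600 L/s, so V(t) = 432.1 − 8.56600 t and V(27.18) = 199.276 L.
Solute balance: dm/dt = 0 − Q_out C = −Q_out m/V(t).
Separate: dm/m = −Q_out dt/V(t) ⇒ ln(m/m₀) = −(Q_out/(Q_in−Q_out)) ln(V/V₀).
m = m₀ (V₀/V)^(Q_out/(Q_in−Q_out)) = 9.511 × (432.1/199.276)^(-1.76629) = 2.42397 g.
C = m/V = 2.42397/199.276 = 0.0121639 g/L.

0.01216 g/L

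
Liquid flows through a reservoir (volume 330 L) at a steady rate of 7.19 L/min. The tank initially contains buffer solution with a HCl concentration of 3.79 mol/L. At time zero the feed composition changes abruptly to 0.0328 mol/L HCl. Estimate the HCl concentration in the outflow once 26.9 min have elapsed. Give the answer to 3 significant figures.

2.12 mol/L

Accumulation = in − out for the solute gives V dC/dt = Q(C_in − C).
Time constant τ = V/Q = 330/7.19 = 45.897 min.
C approaches C_in exponentially: C(t) = C_in + (C₀ − C_in) e^(−t/τ).
C(26.9) = 0.0328 + (3.79 − 0.0328)·e^(−26.9/45.897) = 0.0328 + (3.7572)·0.55650 = 2.1237 mol/L.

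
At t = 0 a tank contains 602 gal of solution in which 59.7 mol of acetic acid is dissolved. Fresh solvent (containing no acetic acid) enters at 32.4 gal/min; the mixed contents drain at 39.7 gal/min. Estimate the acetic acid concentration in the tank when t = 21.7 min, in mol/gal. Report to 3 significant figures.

0.0256 mol/gal

Let m(t) be the amount of acetic acid. Volume: V(t) = V₀ + (Q_in − Q_out) t = 602 − 7.3000 t; V(21.7) = 443.59 gal.
Species balance (pure solvent in): dm/dt = −Q_out · m/V(t).
Separate: dm/m = −Q_out dt/V(t) ⇒ ln(m/m₀) = −(Q_out/(Q_in−Q_out)) ln(V/V₀).
m = m₀ (V₀/V)^(Q_out/(Q_in−Q_out)) = 59.7 × (602/443.59)^(-5.4384) = 11.344 mol.
C = m/V = 11.344/443.59 = 0.025573 mol/gal.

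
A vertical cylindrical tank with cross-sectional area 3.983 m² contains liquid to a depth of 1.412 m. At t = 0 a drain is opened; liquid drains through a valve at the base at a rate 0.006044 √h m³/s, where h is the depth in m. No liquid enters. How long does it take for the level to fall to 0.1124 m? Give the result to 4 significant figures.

Volume balance on the tank: A dh/dt = −0.006044 √h.
This is separable: 2 d(√h)/dt = −0.006044/A, so √h = √h₀ − (0.006044/(2A)) t.
t = 2A(√h₀ − √h)/0.006044 = 2·3.983·(√1.412 − √0.1124)/0.006044
  = 7.96600 × (1.18828 − 0.335261) / 0.006044 = 1124.27 s.

1124 s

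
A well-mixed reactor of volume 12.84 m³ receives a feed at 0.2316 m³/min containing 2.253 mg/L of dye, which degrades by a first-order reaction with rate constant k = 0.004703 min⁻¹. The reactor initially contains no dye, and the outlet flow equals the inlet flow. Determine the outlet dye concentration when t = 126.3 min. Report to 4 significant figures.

1.686 mg/L

Accumulation = in − out − consumed: V dC/dt = Q C_in − Q C − k V C.
dC/dt = (Q/V) C_in − (Q/V + k) C; effective rate a = Q/V + k = 0.0180374 + 0.004703 = 0.0227404 min⁻¹.
C_ss = Q C_in/(Q + kV) = 1.78705 mg/L; C(t) = C_ss + (C₀ − C_ss) e^(−a t).
C(126.3) = 1.78705 + (-1.78705)·e^(−0.0227404·126.3) = 1.78705 + (-1.78705)·0.0565794 = 1.68594 mg/L.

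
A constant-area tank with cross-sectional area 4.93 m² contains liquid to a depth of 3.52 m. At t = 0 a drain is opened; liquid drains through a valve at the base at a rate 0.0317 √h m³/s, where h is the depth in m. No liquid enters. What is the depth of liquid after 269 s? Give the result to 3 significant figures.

1.02 m

With no inflow, A dh/dt = −0.0317 √h.
This is separable: 2 d(√h)/dt = −0.0317/A, so √h = √h₀ − (0.0317/(2A)) t.
√h = √3.52 − 0.0317·269/(2·4.93) = 1.8762 − 0.86484 = 1.0113.
h = 1.0113² = 1.0228 m.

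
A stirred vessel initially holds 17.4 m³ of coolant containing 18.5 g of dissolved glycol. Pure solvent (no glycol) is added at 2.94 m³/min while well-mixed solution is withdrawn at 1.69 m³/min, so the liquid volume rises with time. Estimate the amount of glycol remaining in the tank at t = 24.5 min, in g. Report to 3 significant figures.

4.69 g

Let m(t) be the amount of glycol. Volume: V(t) = V₀ + (Q_in − Q_out) t = 17.4 + 1.2500 t; V(24.5) = 48.025 m³.
Solute balance: dm/dt = 0 − Q_out C = −Q_out m/V(t).
Separate: dm/m = −Q_out dt/V(t) ⇒ ln(m/m₀) = −(Q_out/(Q_in−Q_out)) ln(V/V₀).
m = m₀ (V₀/V)^(Q_out/(Q_in−Q_out)) = 18.5 × (17.4/48.025)^(1.3520) = 4.6887 g.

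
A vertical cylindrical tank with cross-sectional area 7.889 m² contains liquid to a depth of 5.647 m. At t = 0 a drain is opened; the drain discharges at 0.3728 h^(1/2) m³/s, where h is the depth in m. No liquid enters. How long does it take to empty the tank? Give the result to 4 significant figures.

100.6 s

With no inflow, A dh/dt = −0.3728 √h.
Separate and integrate: 2(√h − √h₀) = −(0.3728/A) t.
Tank is empty when √h = 0: t_empty = 2A√h₀/0.3728.
t_empty = 2·7.889·√5.647/0.3728 = 15.7780·2.37634/0.3728 = 100.574 s.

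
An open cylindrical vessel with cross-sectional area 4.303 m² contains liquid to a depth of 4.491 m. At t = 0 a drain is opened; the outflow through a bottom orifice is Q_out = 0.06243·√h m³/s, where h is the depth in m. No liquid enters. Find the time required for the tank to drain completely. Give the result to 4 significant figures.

292.1 s

With no inflow, A dh/dt = −0.06243 √h.
This is separable: 2 d(√h)/dt = −0.06243/A, so √h = √h₀ − (0.06243/(2A)) t.
Set h = 0: 2√h₀ = (0.06243/A) t_empty ⇒ t_empty = 2A√h₀/0.06243.
t_empty = 2·4.303·√4.491/0.06243 = 8.60600·2.11920/0.06243 = 292.132 s.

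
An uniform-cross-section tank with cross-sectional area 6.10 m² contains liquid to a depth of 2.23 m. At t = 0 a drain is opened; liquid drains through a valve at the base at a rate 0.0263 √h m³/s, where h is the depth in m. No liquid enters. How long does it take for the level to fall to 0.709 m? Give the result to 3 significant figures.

Unsteady balance on liquid volume: A dh/dt = −0.0263 √h.
This is separable: 2 d(√h)/dt = −0.0263/A, so √h = √h₀ − (0.0263/(2A)) t.
t = 2A(√h₀ − √h)/0.0263 = 2·6.10·(√2.23 − √0.709)/0.0263
  = 12.200 × (1.4933 − 0.84202) / 0.0263 = 302.12 s.

302 s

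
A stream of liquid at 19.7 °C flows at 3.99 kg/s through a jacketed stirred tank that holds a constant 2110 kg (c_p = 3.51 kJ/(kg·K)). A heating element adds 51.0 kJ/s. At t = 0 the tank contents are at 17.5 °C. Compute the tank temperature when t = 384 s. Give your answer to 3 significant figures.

20.5 °C

M c_p dT/dt = ṁ c_p (T_in − T) + Q̇.
Rearrange: dT/dt = (T_ss − T)/τ with τ = M/ṁ = 528.82 s and T_ss = T_in + Q̇/(ṁ c_p) = 23.342 °C.
T approaches T_ss exponentially: T(t) = T_ss + (T₀ − T_ss) e^(−t/τ).
T(384) = 23.342 + (-5.8416)·e^(−384/528.82) = 23.342 + (-5.8416)·0.48377 = 20.516 °C.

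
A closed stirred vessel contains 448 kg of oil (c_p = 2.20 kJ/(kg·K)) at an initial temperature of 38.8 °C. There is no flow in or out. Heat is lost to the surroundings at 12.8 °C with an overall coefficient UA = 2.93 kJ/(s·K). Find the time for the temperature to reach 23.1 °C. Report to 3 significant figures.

311 s

Lumped-capacitance energy balance: M c_p dT/dt = UA(T_amb − T).
τ = M c_p/UA = 336.38 s; T_ss = T_amb = 12.800 °C.
T(t) = T_ss + (T₀ − T_ss)e^(−t/τ); set T = 23.1:
t = −τ ln[(T − T_ss)/(T₀ − T_ss)] = −336.38 · ln(0.39615) = 311.47 s.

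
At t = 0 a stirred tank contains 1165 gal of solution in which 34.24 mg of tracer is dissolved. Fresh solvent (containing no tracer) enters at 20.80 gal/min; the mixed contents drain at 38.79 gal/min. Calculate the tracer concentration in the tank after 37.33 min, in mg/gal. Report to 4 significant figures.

Let m(t) be the amount of tracer. Volume: V(t) = V₀ + (Q_in − Q_out) t = 1165 − 17.9900 t; V(37.33) = 493.433 gal.
Solute balance: dm/dt = 0 − Q_out C = −Q_out m/V(t).
dm/m = −Q_out dt/(V₀ − 17.9900 t); integrating gives ln(m/m₀) = −(Q_out/(Q_in−Q_out)) ln(V/V₀).
m = m₀ (V₀/V)^(Q_out/(Q_in−Q_out)) = 34.24 × (1165/493.433)^(-2.15620) = 5.37108 mg.
C = m/V = 5.37108/493.433 = 0.0108851 mg/gal.

0.01089 mg/gal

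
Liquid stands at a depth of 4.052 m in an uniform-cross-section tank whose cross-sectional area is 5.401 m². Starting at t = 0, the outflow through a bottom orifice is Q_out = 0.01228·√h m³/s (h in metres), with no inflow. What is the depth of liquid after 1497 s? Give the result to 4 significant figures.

Accumulation of liquid (constant cross-section A): A dh/dt = −0.01228 √h.
This is separable: 2 d(√h)/dt = −0.01228/A, so √h = √h₀ − (0.01228/(2A)) t.
√h = √4.052 − 0.01228·1497/(2·5.401) = 2.01296 − 1.70183 = 0.311129.
h = 0.311129² = 0.0968011 m.

0.09680 m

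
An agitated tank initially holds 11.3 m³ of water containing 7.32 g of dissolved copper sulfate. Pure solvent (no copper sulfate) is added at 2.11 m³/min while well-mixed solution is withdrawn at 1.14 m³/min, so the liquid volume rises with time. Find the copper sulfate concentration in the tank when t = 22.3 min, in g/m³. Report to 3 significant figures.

0.0632 g/m³

Total volume: dV/dt = Q_in − Q_out = 0.97000 m³/min, so V(t) = 11.3 + 0.97000 t and V(22.3) = 32.931 m³.
Solute balance: dm/dt = 0 − Q_out C = −Q_out m/V(t).
Separate: dm/m = −Q_out dt/V(t) ⇒ ln(m/m₀) = −(Q_out/(Q_in−Q_out)) ln(V/V₀).
m = m₀ (V₀/V)^(Q_out/(Q_in−Q_out)) = 7.32 × (11.3/32.931)^(1.1753) = 2.0824 g.
C = m/V = 2.0824/32.931 = 0.063237 g/m³.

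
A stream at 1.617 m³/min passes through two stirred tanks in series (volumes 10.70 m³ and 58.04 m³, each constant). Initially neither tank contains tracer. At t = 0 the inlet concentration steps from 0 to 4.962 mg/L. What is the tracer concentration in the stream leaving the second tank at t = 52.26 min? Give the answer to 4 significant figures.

Species balance on tank i: dCᵢ/dt = (Cᵢ₋₁ − Cᵢ)/τᵢ with τᵢ = Vᵢ/Q.
τ₁ = 10.70/1.617 = 6.61719 min; τ₂ = 58.04/1.617 = 35.8936 min.
Tank 1: C₁ = C_in(1 − e^(−t/τ₁)). Tank 2 (τ₁ ≠ τ₂): C₂ = C_in[1 − (τ₁ e^(−t/τ₁) − τ₂ e^(−t/τ₂))/(τ₁ − τ₂)].
At t = 52.26: e^(−t/τ₁) = 0.000371631, e^(−t/τ₂) = 0.233174.
C₂ = 4.962·[1 − (6.61719·0.000371631 − 35.8936·0.233174)/(-29.2764)] = 4.962·0.714206 = 3.54389 mg/L.

3.544 mg/L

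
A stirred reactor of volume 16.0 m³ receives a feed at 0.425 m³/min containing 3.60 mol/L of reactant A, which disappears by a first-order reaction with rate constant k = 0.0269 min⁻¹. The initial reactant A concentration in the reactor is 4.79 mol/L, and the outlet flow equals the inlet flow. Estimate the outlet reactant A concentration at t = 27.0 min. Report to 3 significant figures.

2.50 mol/L

Species balance: V dC/dt = Q C_in − Q C − k V C.
dC/dt = (Q/V) C_in − (Q/V + k) C; effective rate a = Q/V + k = 0.026562 + 0.0269 = 0.053462 min⁻¹.
C_ss = Q C_in/(Q + kV) = 1.7886 mol/L; C(t) = C_ss + (C₀ − C_ss) e^(−a t).
C(27.0) = 1.7886 + (3.0014)·e^(−0.053462·27.0) = 1.7886 + (3.0014)·0.23610 = 2.4973 mol/L.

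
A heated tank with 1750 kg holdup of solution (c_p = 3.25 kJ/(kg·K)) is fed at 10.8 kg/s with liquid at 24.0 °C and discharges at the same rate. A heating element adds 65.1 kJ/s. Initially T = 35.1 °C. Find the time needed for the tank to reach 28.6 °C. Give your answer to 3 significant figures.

197 s

M c_p dT/dt = ṁ c_p (T_in − T) + Q̇.
τ = M/ṁ = 162.04 s; T_ss = T_in + Q̇/(ṁ c_p) = 25.855 °C.
T(t) = T_ss + (T₀ − T_ss) e^(−t/τ). Set T = 28.6:
e^(−t/τ) = (28.6 − 25.855)/(35.1 − 25.855) = 0.29694
t = −162.04 · ln(0.29694) = 196.75 s.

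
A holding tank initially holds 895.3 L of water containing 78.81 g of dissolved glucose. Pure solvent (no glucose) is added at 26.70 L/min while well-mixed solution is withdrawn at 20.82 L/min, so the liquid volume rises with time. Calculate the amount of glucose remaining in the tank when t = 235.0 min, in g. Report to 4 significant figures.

2.891 g

Total volume: dV/dt = Q_in − Q_out = 5.88000 L/min, so V(t) = 895.3 + 5.88000 t and V(235.0) = 2277.10 L.
Species balance (pure solvent in): dm/dt = −Q_out · m/V(t).
Separate: dm/m = −Q_out dt/V(t) ⇒ ln(m/m₀) = −(Q_out/(Q_in−Q_out)) ln(V/V₀).
m = m₀ (V₀/V)^(Q_out/(Q_in−Q_out)) = 78.81 × (895.3/2277.10)^(3.54082) = 2.89126 g.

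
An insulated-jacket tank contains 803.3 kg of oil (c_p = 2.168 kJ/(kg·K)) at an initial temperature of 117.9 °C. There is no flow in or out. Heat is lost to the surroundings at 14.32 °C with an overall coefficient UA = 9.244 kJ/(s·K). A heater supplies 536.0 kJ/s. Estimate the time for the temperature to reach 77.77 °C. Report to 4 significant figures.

M c_p dT/dt = −UA(T − T_amb) + Q̇.
τ = M c_p/UA = 188.398 s; T_ss = T_amb + Q̇/UA = 14.32 + 536.0/9.244 = 72.3036 °C.
T(t) = T_ss + (T₀ − T_ss)e^(−t/τ); set T = 77.77:
t = −τ ln[(T − T_ss)/(T₀ − T_ss)] = −188.398 · ln(0.119887) = 399.631 s.

399.6 s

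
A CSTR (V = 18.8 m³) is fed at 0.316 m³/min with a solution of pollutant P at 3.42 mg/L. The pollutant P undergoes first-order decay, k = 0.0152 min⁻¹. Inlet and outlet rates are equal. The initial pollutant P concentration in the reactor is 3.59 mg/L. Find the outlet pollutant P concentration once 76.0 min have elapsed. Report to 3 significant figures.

1.95 mg/L

Accumulation = in − out − consumed: V dC/dt = Q C_in − Q C − k V C.
dC/dt = (Q/V) C_in − (Q/V + k) C; effective rate a = Q/V + k = 0.016809 + 0.0152 = 0.032009 min⁻¹.
C_ss = Q C_in/(Q + kV) = 1.7959 mg/L; C(t) = C_ss + (C₀ − C_ss) e^(−a t).
C(76.0) = 1.7959 + (1.7941)·e^(−0.032009·76.0) = 1.7959 + (1.7941)·0.087804 = 1.9535 mg/L.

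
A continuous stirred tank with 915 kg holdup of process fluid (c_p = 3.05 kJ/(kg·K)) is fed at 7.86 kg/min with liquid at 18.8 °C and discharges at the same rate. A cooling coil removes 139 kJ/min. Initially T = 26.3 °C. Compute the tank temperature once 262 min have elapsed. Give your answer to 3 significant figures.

M c_p dT/dt = ṁ c_p (T_in − T) − Q̇.
τ = M/ṁ = 116.41 min; T_ss = T_in − Q̇/(ṁ c_p) = 18.8 − 139/(7.86·3.05) = 13.002 °C.
Integrating: T(t) = T_ss + (T₀ − T_ss) e^(−t/τ).
T(262) = 13.002 + (13.298)·e^(−262/116.41) = 13.002 + (13.298)·0.10533 = 14.403 °C.

14.4 °C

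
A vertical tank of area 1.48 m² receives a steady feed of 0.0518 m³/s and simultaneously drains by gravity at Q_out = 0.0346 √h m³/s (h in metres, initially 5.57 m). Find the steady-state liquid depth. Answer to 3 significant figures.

Unsteady balance on liquid volume: A dh/dt = Q_in − 0.0346 √h. At steady state dh/dt = 0:
Q_in = 0.0346 √h_ss ⇒ √h_ss = 0.0518/0.0346 = 1.4971.
h_ss = 1.4971² = 2.2413 m. (Since h₀ = 5.57 m > h_ss, the level will fall toward this value.)

2.24 m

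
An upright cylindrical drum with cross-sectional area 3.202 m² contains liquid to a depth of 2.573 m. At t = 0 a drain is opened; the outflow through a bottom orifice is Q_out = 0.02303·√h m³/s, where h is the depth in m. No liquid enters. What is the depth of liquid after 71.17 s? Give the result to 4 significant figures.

1.817 m

With no inflow, A dh/dt = −0.02303 √h.
∫ h^(−1/2) dh = −(0.02303/A) ∫ dt, giving 2√h = 2√h₀ − (0.02303/A) t.
√h = √2.573 − 0.02303·71.17/(2·3.202) = 1.60406 − 0.255941 = 1.34812.
h = 1.34812² = 1.81742 m.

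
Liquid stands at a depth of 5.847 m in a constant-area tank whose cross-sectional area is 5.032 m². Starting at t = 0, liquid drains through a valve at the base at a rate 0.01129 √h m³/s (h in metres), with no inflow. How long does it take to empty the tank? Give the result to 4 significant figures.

A dh/dt = −Q_out = −0.01129 √h.
Separate and integrate: 2(√h − √h₀) = −(0.01129/A) t.
Set h = 0: 2√h₀ = (0.01129/A) t_empty ⇒ t_empty = 2A√h₀/0.01129.
t_empty = 2·5.032·√5.847/0.01129 = 10.0640·2.41806/0.01129 = 2155.48 s.

2155 s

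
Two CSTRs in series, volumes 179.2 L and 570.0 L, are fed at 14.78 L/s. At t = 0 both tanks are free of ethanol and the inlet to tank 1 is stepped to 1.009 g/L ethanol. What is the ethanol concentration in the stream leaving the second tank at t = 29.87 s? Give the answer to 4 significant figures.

0.3701 g/L

Time constants: τᵢ = Vᵢ/Q for each well-mixed tank.
τ₁ = 179.2/14.78 = 12.1245 s; τ₂ = 570.0/14.78 = 38.5656 s.
Tank 1: C₁ = C_in(1 − e^(−t/τ₁)). Tank 2 (τ₁ ≠ τ₂): C₂ = C_in[1 − (τ₁ e^(−t/τ₁) − τ₂ e^(−t/τ₂))/(τ₁ − τ₂)].
At t = 29.87: e^(−t/τ₁) = 0.0851272, e^(−t/τ₂) = 0.460923.
C₂ = 1.009·[1 − (12.1245·0.0851272 − 38.5656·0.460923)/(-26.4411)] = 1.009·0.366757 = 0.370058 g/L.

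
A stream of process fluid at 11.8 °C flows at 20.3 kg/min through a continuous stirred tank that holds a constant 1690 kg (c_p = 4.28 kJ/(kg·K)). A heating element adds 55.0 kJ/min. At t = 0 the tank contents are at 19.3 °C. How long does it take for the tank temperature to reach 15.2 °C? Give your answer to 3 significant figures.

75.7 min

Heat balance on the well-mixed liquid: M c_p dT/dt = ṁ c_p (T_in − T) + 55.0.
τ = M/ṁ = 83.251 min; T_ss = T_in + Q̇/(ṁ c_p) = 12.433 °C.
T(t) = T_ss + (T₀ − T_ss) e^(−t/τ). Set T = 15.2:
e^(−t/τ) = (15.2 − 12.433)/(19.3 − 12.433) = 0.40294
t = −83.251 · ln(0.40294) = 75.673 min.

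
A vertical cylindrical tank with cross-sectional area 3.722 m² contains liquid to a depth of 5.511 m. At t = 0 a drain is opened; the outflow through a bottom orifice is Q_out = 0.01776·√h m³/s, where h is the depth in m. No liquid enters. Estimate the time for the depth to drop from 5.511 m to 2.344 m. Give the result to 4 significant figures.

342.2 s

A dh/dt = −Q_out = −0.01776 √h.
∫ h^(−1/2) dh = −(0.01776/A) ∫ dt, giving 2√h = 2√h₀ − (0.01776/A) t.
t = 2A(√h₀ − √h)/0.01776 = 2·3.722·(√5.511 − √2.344)/0.01776
  = 7.44400 × (2.34755 − 1.53101) / 0.01776 = 342.248 s.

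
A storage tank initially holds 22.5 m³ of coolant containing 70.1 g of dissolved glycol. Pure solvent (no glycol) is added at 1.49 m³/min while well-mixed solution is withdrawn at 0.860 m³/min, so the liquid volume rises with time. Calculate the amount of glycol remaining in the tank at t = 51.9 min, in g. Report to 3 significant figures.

Let m(t) be the amount of glycol. Volume: V(t) = V₀ + (Q_in − Q_out) t = 22.5 + 0.63000 t; V(51.9) = 55.197 m³.
Solute balance: dm/dt = 0 − Q_out C = −Q_out m/V(t).
Separate: dm/m = −Q_out dt/V(t) ⇒ ln(m/m₀) = −(Q_out/(Q_in−Q_out)) ln(V/V₀).
m = m₀ (V₀/V)^(Q_out/(Q_in−Q_out)) = 70.1 × (22.5/55.197)^(1.3651) = 20.592 g.

20.6 g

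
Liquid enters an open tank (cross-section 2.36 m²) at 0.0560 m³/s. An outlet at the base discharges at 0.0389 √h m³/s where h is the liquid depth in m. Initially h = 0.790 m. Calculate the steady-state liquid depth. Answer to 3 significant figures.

A dh/dt = Q_in − 0.0389 √h. Steady state requires inflow = outflow:
Q_in = 0.0389 √h_ss ⇒ √h_ss = 0.0560/0.0389 = 1.4396.
h_ss = 1.4396² = 2.0724 m. (Since h₀ = 0.790 m < h_ss, the level will rise toward this value.)

2.07 m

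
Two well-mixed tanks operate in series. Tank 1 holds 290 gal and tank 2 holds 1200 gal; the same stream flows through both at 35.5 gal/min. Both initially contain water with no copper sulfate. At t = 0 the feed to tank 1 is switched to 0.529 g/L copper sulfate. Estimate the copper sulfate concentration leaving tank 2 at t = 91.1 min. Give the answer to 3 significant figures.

Species balance on tank i: dCᵢ/dt = (Cᵢ₋₁ − Cᵢ)/τᵢ with τᵢ = Vᵢ/Q.
τ₁ = 290/35.5 = 8.1690 min; τ₂ = 1200/35.5 = 33.803 min.
Tank 1: C₁ = C_in(1 − e^(−t/τ₁)). Tank 2 (τ₁ ≠ τ₂): C₂ = C_in[1 − (τ₁ e^(−t/τ₁) − τ₂ e^(−t/τ₂))/(τ₁ − τ₂)].
At t = 91.1: e^(−t/τ₁) = 1.4348e-05, e^(−t/τ₂) = 0.067540.
C₂ = 0.529·[1 − (8.1690·1.4348e-05 − 33.803·0.067540)/(-25.634)] = 0.529·0.91094 = 0.48189 g/L.

0.482 g/L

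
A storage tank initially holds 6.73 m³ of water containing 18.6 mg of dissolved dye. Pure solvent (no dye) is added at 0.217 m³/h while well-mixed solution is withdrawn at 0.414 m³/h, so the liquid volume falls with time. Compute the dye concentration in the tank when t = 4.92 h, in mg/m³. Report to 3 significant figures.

2.33 mg/m³

Let m(t) be the amount of dye. Volume: V(t) = V₀ + (Q_in − Q_out) t = 6.73 − 0.19700 t; V(4.92) = 5.7608 m³.
No dye enters, so dm/dt = −Q_out · (m/V).
Separate: dm/m = −Q_out dt/V(t) ⇒ ln(m/m₀) = −(Q_out/(Q_in−Q_out)) ln(V/V₀).
m = m₀ (V₀/V)^(Q_out/(Q_in−Q_out)) = 18.6 × (6.73/5.7608)^(-2.1015) = 13.415 mg.
C = m/V = 13.415/5.7608 = 2.3287 mg/m³.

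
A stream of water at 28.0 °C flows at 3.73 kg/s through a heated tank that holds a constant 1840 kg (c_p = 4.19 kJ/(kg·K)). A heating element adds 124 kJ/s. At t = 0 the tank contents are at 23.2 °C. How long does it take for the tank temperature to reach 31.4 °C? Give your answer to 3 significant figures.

509 s

M c_p dT/dt = ṁ c_p (T_in − T) + Q̇.
τ = M/ṁ = 493.30 s; T_ss = T_in + Q̇/(ṁ c_p) = 35.934 °C.
T(t) = T_ss + (T₀ − T_ss) e^(−t/τ). Set T = 31.4:
e^(−t/τ) = (31.4 − 35.934)/(23.2 − 35.934) = 0.35606
t = −493.30 · ln(0.35606) = 509.41 s.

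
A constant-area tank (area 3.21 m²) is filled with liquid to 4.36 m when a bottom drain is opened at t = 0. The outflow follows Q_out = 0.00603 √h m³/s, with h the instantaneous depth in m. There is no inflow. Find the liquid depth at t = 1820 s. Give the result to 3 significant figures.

0.143 m

Unsteady balance on liquid volume: A dh/dt = −0.00603 √h.
Separate and integrate: 2(√h − √h₀) = −(0.00603/A) t.
√h = √4.36 − 0.00603·1820/(2·3.21) = 2.0881 − 1.7094 = 0.37862.
h = 0.37862² = 0.14335 m.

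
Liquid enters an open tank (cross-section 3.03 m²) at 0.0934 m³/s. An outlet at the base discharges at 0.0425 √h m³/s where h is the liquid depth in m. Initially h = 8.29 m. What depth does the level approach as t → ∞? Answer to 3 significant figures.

A dh/dt = Q_in − 0.0425 √h. Steady state requires inflow = outflow:
Q_in = 0.0425 √h_ss ⇒ √h_ss = 0.0934/0.0425 = 2.1976.
h_ss = 2.1976² = 4.8297 m. (Since h₀ = 8.29 m > h_ss, the level will fall toward this value.)

4.83 m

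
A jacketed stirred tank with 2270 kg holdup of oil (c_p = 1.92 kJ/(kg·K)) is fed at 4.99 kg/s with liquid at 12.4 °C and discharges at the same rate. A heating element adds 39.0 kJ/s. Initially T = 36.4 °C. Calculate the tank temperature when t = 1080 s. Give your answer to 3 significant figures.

18.3 °C

M c_p dT/dt = ṁ c_p (T_in − T) + Q̇.
Rearrange: dT/dt = (T_ss − T)/τ with τ = M/ṁ = 454.91 s and T_ss = T_in + Q̇/(ṁ c_p) = 16.471 °C.
Solution: T(t) = T_ss + (T₀ − T_ss) e^(−t/τ).
T(1080) = 16.471 + (19.929)·e^(−1080/454.91) = 16.471 + (19.929)·0.093099 = 18.326 °C.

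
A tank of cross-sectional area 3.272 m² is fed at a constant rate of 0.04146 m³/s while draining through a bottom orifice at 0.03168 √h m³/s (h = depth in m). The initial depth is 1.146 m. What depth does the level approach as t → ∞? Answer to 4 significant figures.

Level balance: A dh/dt = 0.04146 − 0.03168 √h. Setting dh/dt = 0:
Q_in = 0.03168 √h_ss ⇒ √h_ss = 0.04146/0.03168 = 1.30871.
h_ss = 1.30871² = 1.71273 m. (Since h₀ = 1.146 m < h_ss, the level will rise toward this value.)

1.713 m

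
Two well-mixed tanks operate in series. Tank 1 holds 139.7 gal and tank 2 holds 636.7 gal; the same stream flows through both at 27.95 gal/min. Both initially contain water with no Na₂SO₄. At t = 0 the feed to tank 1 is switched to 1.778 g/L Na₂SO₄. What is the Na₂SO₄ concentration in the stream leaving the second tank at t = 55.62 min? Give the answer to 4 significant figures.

Species balance on tank i: dCᵢ/dt = (Cᵢ₋₁ − Cᵢ)/τᵢ with τᵢ = Vᵢ/Q.
τ₁ = 139.7/27.95 = 4.99821 min; τ₂ = 636.7/27.95 = 22.7800 min.
Tank 1: C₁ = C_in(1 − e^(−t/τ₁)). Tank 2 (τ₁ ≠ τ₂): C₂ = C_in[1 − (τ₁ e^(−t/τ₁) − τ₂ e^(−t/τ₂))/(τ₁ − τ₂)].
At t = 55.62: e^(−t/τ₁) = 1.46953e-05, e^(−t/τ₂) = 0.0870198.
C₂ = 1.778·[1 − (4.99821·1.46953e-05 − 22.7800·0.0870198)/(-17.7818)] = 1.778·0.888524 = 1.57980 g/L.

1.580 g/L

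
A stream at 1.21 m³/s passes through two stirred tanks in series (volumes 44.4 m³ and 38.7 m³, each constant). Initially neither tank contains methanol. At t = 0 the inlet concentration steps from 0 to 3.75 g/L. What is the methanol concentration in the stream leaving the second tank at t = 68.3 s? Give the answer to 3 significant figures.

2.22 g/L

Time constants: τᵢ = Vᵢ/Q for each well-mixed tank.
τ₁ = 44.4/1.21 = 36.694 s; τ₂ = 38.7/1.21 = 31.983 s.
Solving the cascade with C₁(0)=C₂(0)=0 gives C₂(t) = C_in[1 − (τ₁ e^(−t/τ₁) − τ₂ e^(−t/τ₂))/(τ₁ − τ₂)].
At t = 68.3: e^(−t/τ₁) = 0.15547, e^(−t/τ₂) = 0.11819.
C₂ = 3.75·[1 − (36.694·0.15547 − 31.983·0.11819)/(4.7107)] = 3.75·0.59144 = 2.2179 g/L.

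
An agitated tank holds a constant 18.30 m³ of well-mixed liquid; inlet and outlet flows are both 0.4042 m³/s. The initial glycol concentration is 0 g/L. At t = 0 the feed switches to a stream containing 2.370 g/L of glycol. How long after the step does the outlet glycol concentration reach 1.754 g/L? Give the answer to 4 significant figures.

61.00 s

Species balance: V dC/dt = Q(C_in − C) ⇒ τ = V/Q = 45.2746 s.
C(t) = C_in + (C₀ − C_in) e^(−t/τ). Set C = 1.754 and solve for t:
e^(−t/τ) = (C − C_in)/(C₀ − C_in) = (1.754 − 2.370)/(0 − 2.370) = 0.259916
t = −τ ln(…) = 45.2746 × 1.34740 = 61.0029 s.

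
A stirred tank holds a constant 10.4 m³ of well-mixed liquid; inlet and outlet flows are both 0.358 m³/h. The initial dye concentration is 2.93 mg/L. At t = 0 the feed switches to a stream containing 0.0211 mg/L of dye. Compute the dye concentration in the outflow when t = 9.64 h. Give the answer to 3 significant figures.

Transient balance on the dissolved component: V dC/dt = Q(C_in − C).
Rewrite as dC/dt + C/τ = C_in/τ, τ = V/Q = 29.050 h.
Solution: C(t) = C_in + (C₀ − C_in) e^(−t/τ).
C(9.64) = 0.0211 + (2.93 − 0.0211)·e^(−9.64/29.050) = 0.0211 + (2.9089)·0.71760 = 2.1085 mg/L.

2.11 mg/L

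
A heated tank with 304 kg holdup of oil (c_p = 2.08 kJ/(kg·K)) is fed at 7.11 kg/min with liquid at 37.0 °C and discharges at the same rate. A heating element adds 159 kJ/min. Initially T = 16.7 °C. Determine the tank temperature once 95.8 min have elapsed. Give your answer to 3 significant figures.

Heat balance on the well-mixed liquid: M c_p dT/dt = ṁ c_p (T_in − T) + 159.
Rearrange: dT/dt = (T_ss − T)/τ with τ = M/ṁ = 42.757 min and T_ss = T_in + Q̇/(ṁ c_p) = 47.751 °C.
Solution: T(t) = T_ss + (T₀ − T_ss) e^(−t/τ).
T(95.8) = 47.751 + (-31.051)·e^(−95.8/42.757) = 47.751 + (-31.051)·0.10640 = 44.448 °C.

44.4 °C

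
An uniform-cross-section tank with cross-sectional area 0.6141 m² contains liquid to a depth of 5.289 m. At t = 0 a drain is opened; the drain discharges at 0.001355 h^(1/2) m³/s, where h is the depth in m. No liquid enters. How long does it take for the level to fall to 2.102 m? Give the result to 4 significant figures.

A dh/dt = −Q_out = −0.001355 √h.
∫ h^(−1/2) dh = −(0.001355/A) ∫ dt, giving 2√h = 2√h₀ − (0.001355/A) t.
t = 2A(√h₀ − √h)/0.001355 = 2·0.6141·(√5.289 − √2.102)/0.001355
  = 1.22820 × (2.29978 − 1.44983) / 0.001355 = 770.417 s.

770.4 s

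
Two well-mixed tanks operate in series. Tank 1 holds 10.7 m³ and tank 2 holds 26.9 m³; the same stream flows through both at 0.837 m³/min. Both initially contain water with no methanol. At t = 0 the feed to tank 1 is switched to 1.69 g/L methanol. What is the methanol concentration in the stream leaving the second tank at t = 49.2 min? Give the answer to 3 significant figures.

Time constants: τᵢ = Vᵢ/Q for each well-mixed tank.
τ₁ = 10.7/0.837 = 12.784 min; τ₂ = 26.9/0.837 = 32.139 min.
Solving the cascade with C₁(0)=C₂(0)=0 gives C₂(t) = C_in[1 − (τ₁ e^(−t/τ₁) − τ₂ e^(−t/τ₂))/(τ₁ − τ₂)].
At t = 49.2: e^(−t/τ₁) = 0.021309, e^(−t/τ₂) = 0.21635.
C₂ = 1.69·[1 − (12.784·0.021309 − 32.139·0.21635)/(-19.355)] = 1.69·0.65483 = 1.1067 g/L.

1.11 g/L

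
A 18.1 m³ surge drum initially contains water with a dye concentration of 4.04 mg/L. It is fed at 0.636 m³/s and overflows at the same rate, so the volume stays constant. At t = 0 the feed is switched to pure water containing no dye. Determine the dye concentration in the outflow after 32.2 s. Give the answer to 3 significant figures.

1.30 mg/L

Species balance on the tank: V dC/dt = Q(C_in − C).
So dC/dt = (C_in − C)/τ with τ = V/Q = 18.1/0.636 = 28.459 s.
This is linear first-order; C(t) = C_in + (C₀ − C_in) e^(−t/τ).
C(32.2) = 0 + (4.04 − 0)·e^(−32.2/28.459) = 0 + (4.0400)·0.32257 = 1.3032 mg/L.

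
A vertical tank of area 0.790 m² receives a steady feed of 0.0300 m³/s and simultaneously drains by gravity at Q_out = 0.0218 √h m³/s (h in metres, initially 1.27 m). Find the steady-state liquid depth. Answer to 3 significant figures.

A dh/dt = Q_in − 0.0218 √h. Steady state requires inflow = outflow:
Q_in = 0.0218 √h_ss ⇒ √h_ss = 0.0300/0.0218 = 1.3761.
h_ss = 1.3761² = 1.8938 m. (Since h₀ = 1.27 m < h_ss, the level will rise toward this value.)

1.89 m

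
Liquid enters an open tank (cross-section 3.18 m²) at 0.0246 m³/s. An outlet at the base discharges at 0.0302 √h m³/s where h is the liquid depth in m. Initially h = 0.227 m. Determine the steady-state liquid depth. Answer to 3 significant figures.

Unsteady balance on liquid volume: A dh/dt = Q_in − 0.0302 √h. At steady state dh/dt = 0:
Q_in = 0.0302 √h_ss ⇒ √h_ss = 0.0246/0.0302 = 0.81457.
h_ss = 0.81457² = 0.66352 m. (Since h₀ = 0.227 m < h_ss, the level will rise toward this value.)

0.664 m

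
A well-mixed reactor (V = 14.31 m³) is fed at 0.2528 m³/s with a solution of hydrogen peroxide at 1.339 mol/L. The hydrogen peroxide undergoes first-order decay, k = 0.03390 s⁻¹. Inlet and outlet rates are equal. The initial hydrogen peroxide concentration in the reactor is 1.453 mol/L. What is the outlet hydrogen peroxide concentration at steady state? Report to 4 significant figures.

0.4587 mol/L

Species balance: V dC/dt = Q C_in − Q C − k V C.
Steady state (dC/dt = 0): C_ss = Q C_in/(Q + kV) = C_in/(1 + kV/Q).
C_ss = 0.2528·1.339/(0.2528 + 0.03390·14.31) = 0.338499/0.737909 = 0.458728 mol/L.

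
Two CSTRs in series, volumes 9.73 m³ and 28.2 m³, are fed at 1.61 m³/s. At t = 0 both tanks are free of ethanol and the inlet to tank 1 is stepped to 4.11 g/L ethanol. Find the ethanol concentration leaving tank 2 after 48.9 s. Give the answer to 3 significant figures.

Species balance on tank i: dCᵢ/dt = (Cᵢ₋₁ − Cᵢ)/τᵢ with τᵢ = Vᵢ/Q.
τ₁ = 9.73/1.61 = 6.0435 s; τ₂ = 28.2/1.61 = 17.516 s.
Solving the cascade with C₁(0)=C₂(0)=0 gives C₂(t) = C_in[1 − (τ₁ e^(−t/τ₁) − τ₂ e^(−t/τ₂))/(τ₁ − τ₂)].
At t = 48.9: e^(−t/τ₁) = 0.00030617, e^(−t/τ₂) = 0.061310.
C₂ = 4.11·[1 − (6.0435·0.00030617 − 17.516·0.061310)/(-11.472)] = 4.11·0.90655 = 3.7259 g/L.

3.73 g/L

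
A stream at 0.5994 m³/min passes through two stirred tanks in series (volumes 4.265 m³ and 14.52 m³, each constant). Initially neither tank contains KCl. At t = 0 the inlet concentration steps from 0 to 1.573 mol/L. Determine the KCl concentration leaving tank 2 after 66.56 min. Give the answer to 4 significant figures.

1.430 mol/L

Time constants: τᵢ = Vᵢ/Q for each well-mixed tank.
τ₁ = 4.265/0.5994 = 7.11545 min; τ₂ = 14.52/0.5994 = 24.2242 min.
Tank 1: C₁ = C_in(1 − e^(−t/τ₁)). Tank 2 (τ₁ ≠ τ₂): C₂ = C_in[1 − (τ₁ e^(−t/τ₁) − τ₂ e^(−t/τ₂))/(τ₁ − τ₂)].
At t = 66.56: e^(−t/τ₁) = 8.65928e-05, e^(−t/τ₂) = 0.0640774.
C₂ = 1.573·[1 − (7.11545·8.65928e-05 − 24.2242·0.0640774)/(-17.1088)] = 1.573·0.909309 = 1.43034 mol/L.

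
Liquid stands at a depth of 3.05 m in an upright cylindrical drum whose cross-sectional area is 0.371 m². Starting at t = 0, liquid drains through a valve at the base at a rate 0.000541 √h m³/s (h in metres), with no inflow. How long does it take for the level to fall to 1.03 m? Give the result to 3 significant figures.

With no inflow, A dh/dt = −0.000541 √h.
Separate and integrate: 2(√h − √h₀) = −(0.000541/A) t.
t = 2A(√h₀ − √h)/0.000541 = 2·0.371·(√3.05 − √1.03)/0.000541
  = 0.74200 × (1.7464 − 1.0149) / 0.000541 = 1003.3 s.

1000 s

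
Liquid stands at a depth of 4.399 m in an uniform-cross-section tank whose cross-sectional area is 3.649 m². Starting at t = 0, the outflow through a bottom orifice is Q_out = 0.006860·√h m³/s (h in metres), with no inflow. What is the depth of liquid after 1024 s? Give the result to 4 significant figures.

1.288 m

With no inflow, A dh/dt = −0.006860 √h.
∫ h^(−1/2) dh = −(0.006860/A) ∫ dt, giving 2√h = 2√h₀ − (0.006860/A) t.
√h = √4.399 − 0.006860·1024/(2·3.649) = 2.09738 − 0.962543 = 1.13484.
h = 1.13484² = 1.28785 m.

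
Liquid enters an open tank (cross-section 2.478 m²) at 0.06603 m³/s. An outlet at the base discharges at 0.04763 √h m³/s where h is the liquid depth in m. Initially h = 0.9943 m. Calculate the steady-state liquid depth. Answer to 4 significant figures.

A dh/dt = Q_in − 0.04763 √h. Steady state requires inflow = outflow:
Q_in = 0.04763 √h_ss ⇒ √h_ss = 0.06603/0.04763 = 1.38631.
h_ss = 1.38631² = 1.92186 m. (Since h₀ = 0.9943 m < h_ss, the level will rise toward this value.)

1.922 m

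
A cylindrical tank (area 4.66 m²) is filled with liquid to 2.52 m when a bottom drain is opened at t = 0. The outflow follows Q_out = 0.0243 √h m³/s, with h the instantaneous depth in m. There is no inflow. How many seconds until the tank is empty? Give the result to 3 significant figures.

609 s

A dh/dt = −Q_out = −0.0243 √h.
This is separable: 2 d(√h)/dt = −0.0243/A, so √h = √h₀ − (0.0243/(2A)) t.
Set h = 0: 2√h₀ = (0.0243/A) t_empty ⇒ t_empty = 2A√h₀/0.0243.
t_empty = 2·4.66·√2.52/0.0243 = 9.3200·1.5875/0.0243 = 608.85 s.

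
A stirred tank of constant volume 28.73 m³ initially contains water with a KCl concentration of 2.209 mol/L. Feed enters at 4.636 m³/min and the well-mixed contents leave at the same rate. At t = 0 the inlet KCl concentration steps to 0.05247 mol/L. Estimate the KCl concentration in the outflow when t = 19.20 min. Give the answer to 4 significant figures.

Unsteady species balance (constant V, well mixed): V dC/dt = Q(C_in − C).
So dC/dt = (C_in − C)/τ with τ = V/Q = 28.73/4.636 = 6.19715 min.
Solution: C(t) = C_in + (C₀ − C_in) e^(−t/τ).
C(19.20) = 0.05247 + (2.209 − 0.05247)·e^(−19.20/6.19715) = 0.05247 + (2.15653)·0.0451305 = 0.149795 mol/L.

0.1498 mol/L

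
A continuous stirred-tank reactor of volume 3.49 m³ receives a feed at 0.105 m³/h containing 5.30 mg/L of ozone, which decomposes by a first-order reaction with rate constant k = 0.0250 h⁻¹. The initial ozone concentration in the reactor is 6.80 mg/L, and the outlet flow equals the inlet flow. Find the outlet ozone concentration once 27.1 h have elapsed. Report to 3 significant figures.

Species balance: V dC/dt = Q C_in − Q C − k V C.
This is linear with rate a = Q/V + k = 0.055086 h⁻¹.
C_ss = Q C_in/(Q + kV) = 2.8947 mg/L; C(t) = C_ss + (C₀ − C_ss) e^(−a t).
C(27.1) = 2.8947 + (3.9053)·e^(−0.055086·27.1) = 2.8947 + (3.9053)·0.22474 = 3.7723 mg/L.

3.77 mg/L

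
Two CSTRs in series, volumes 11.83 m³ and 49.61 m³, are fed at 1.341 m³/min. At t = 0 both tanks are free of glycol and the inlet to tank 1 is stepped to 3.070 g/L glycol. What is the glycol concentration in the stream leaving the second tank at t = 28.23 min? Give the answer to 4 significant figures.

1.230 g/L

Species balance on tank i: dCᵢ/dt = (Cᵢ₋₁ − Cᵢ)/τᵢ with τᵢ = Vᵢ/Q.
τ₁ = 11.83/1.341 = 8.82177 min; τ₂ = 49.61/1.341 = 36.9948 min.
Solving the cascade with C₁(0)=C₂(0)=0 gives C₂(t) = C_in[1 − (τ₁ e^(−t/τ₁) − τ₂ e^(−t/τ₂))/(τ₁ − τ₂)].
At t = 28.23: e^(−t/τ₁) = 0.0407607, e^(−t/τ₂) = 0.466228.
C₂ = 3.070·[1 − (8.82177·0.0407607 − 36.9948·0.466228)/(-28.1730)] = 3.070·0.400546 = 1.22968 g/L.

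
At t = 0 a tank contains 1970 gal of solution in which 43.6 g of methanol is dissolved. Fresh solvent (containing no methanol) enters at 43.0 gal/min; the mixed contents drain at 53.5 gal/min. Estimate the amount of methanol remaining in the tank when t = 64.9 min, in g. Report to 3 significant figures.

Let m(t) be the amount of methanol. Volume: V(t) = V₀ + (Q_in − Q_out) t = 1970 − 10.500 t; V(64.9) = 1288.5 gal.
Solute balance: dm/dt = 0 − Q_out C = −Q_out m/V(t).
Separate: dm/m = −Q_out dt/V(t) ⇒ ln(m/m₀) = −(Q_out/(Q_in−Q_out)) ln(V/V₀).
m = m₀ (V₀/V)^(Q_out/(Q_in−Q_out)) = 43.6 × (1970/1288.5)^(-5.0952) = 5.0131 g.

5.01 g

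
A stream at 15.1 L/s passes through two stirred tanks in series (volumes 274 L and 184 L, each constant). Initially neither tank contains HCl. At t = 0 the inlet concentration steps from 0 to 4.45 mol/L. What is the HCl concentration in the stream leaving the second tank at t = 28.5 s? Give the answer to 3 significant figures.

2.51 mol/L

Each tank obeys Vᵢ dCᵢ/dt = Q(Cᵢ₋₁ − Cᵢ), so τᵢ = Vᵢ/Q.
τ₁ = 274/15.1 = 18.146 s; τ₂ = 184/15.1 = 12.185 s.
Solving the cascade with C₁(0)=C₂(0)=0 gives C₂(t) = C_in[1 − (τ₁ e^(−t/τ₁) − τ₂ e^(−t/τ₂))/(τ₁ − τ₂)].
At t = 28.5: e^(−t/τ₁) = 0.20792, e^(−t/τ₂) = 0.096438.
C₂ = 4.45·[1 − (18.146·0.20792 − 12.185·0.096438)/(5.9603)] = 4.45·0.56417 = 2.5106 mol/L.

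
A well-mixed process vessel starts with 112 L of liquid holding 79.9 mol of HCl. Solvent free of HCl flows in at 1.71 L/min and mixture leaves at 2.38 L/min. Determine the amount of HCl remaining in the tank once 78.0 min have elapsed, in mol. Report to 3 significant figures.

8.57 mol

Let m(t) be the amount of HCl. Volume: V(t) = V₀ + (Q_in − Q_out) t = 112 − 0.67000 t; V(78.0) = 59.740 L.
Species balance (pure solvent in): dm/dt = −Q_out · m/V(t).
Separate: dm/m = −Q_out dt/V(t) ⇒ ln(m/m₀) = −(Q_out/(Q_in−Q_out)) ln(V/V₀).
m = m₀ (V₀/V)^(Q_out/(Q_in−Q_out)) = 79.9 × (112/59.740)^(-3.5522) = 8.5695 mol.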